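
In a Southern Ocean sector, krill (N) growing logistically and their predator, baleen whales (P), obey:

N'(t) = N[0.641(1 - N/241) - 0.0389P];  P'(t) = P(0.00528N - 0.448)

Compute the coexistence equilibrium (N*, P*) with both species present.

From dP/dt = 0 with P > 0: 0.00528N* = 0.448, so N* = 84.8.
Substitute into dN/dt = 0: 0.641(1 - 84.8/241) = 0.0389P*.
The bracket is 0.648, giving P* = 0.415/0.0389 = 10.7.

N* ≈ 84.8, P* ≈ 10.7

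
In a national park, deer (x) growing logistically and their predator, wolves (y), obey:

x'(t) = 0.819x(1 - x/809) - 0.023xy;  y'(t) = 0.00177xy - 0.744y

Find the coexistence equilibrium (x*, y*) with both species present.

From dy/dt = 0 with y > 0: 0.00177x* = 0.744, so x* = 420.
Substitute into dx/dt = 0: 0.819(1 - 420/809) = 0.023y*.
The bracket is 0.48, giving y* = 0.393/0.023 = 17.1.

x* ≈ 420, y* ≈ 17.1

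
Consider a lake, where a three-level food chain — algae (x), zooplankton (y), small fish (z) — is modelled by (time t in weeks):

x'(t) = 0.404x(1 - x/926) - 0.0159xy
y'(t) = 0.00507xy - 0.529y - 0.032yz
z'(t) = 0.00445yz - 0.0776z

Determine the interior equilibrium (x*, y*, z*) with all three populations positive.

x* ≈ 290, y* ≈ 17.4, z* ≈ 29.5

From dz/dt = 0: 0.00445y* = 0.0776, so y* = 17.4.
From dx/dt = 0: 0.404(1 - x*/926) = 0.0159·17.4, giving x* = 926·(1 - 0.686) = 290.
From dy/dt = 0: 0.00507·290 - 0.529 = 0.032z*, so z* = 0.944/0.032 = 29.5.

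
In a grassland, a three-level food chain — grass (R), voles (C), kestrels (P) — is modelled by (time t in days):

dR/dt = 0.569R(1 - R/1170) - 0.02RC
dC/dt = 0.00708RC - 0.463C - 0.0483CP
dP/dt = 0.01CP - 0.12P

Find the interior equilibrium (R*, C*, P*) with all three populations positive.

R* ≈ 677, C* ≈ 12, P* ≈ 89.6

From dP/dt = 0: 0.01C* = 0.12, so C* = 12.
From dR/dt = 0: 0.569(1 - R*/1170) = 0.02·12, giving R* = 1170·(1 - 0.422) = 677.
From dC/dt = 0: 0.00708·677 - 0.463 = 0.0483P*, so P* = 4.33/0.0483 = 89.6.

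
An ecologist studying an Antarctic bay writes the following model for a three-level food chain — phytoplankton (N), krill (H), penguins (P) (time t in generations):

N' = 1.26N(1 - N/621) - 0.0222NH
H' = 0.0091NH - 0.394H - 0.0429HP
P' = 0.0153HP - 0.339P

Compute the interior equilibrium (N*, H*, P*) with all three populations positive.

N* ≈ 379, H* ≈ 22.2, P* ≈ 71.1

From dP/dt = 0: 0.0153H* = 0.339, so H* = 22.2.
From dN/dt = 0: 1.26(1 - N*/621) = 0.0222·22.2, giving N* = 621·(1 - 0.39) = 379.
From dH/dt = 0: 0.0091·379 - 0.394 = 0.0429P*, so P* = 3.05/0.0429 = 71.1.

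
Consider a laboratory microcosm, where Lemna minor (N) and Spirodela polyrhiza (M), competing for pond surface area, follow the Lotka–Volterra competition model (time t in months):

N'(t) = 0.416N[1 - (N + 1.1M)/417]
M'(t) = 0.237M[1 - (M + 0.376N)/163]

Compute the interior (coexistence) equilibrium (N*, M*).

Setting both brackets to zero gives the nullclines N + 1.1M = 417 and 0.376N + M = 163.
Substituting M = 163 - 0.376N into the first: N(1 - 1.1·0.376) = 417 - 1.1·163.
So N* = 238/0.586 = 405, and then M* = 163 - 0.376·405 = 10.6.

N* ≈ 405, M* ≈ 10.6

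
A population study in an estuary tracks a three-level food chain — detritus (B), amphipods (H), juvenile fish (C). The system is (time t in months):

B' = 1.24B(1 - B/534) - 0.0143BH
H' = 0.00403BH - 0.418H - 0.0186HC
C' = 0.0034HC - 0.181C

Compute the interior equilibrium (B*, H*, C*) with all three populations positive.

From dC/dt = 0: 0.0034H* = 0.181, so H* = 53.2.
From dB/dt = 0: 1.24(1 - B*/534) = 0.0143·53.2, giving B* = 534·(1 - 0.614) = 206.
From dH/dt = 0: 0.00403·206 - 0.418 = 0.0186C*, so C* = 0.413/0.0186 = 22.2.

B* ≈ 206, H* ≈ 53.2, C* ≈ 22.2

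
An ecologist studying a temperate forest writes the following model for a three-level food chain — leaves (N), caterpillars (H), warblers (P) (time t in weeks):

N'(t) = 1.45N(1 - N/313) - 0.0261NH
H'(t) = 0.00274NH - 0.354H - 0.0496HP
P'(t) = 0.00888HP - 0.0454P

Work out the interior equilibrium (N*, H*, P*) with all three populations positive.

N* ≈ 284, H* ≈ 5.11, P* ≈ 8.56

From dP/dt = 0: 0.00888H* = 0.0454, so H* = 5.11.
From dN/dt = 0: 1.45(1 - N*/313) = 0.0261·5.11, giving N* = 313·(1 - 0.092) = 284.
From dH/dt = 0: 0.00274·284 - 0.354 = 0.0496P*, so P* = 0.425/0.0496 = 8.56.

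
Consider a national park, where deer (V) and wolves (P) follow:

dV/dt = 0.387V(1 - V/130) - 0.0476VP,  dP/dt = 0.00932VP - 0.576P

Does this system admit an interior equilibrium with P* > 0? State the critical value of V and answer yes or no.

The predator equation gives dP/dt > 0 only when V > 0.576/0.00932 = 61.8.
Without the predator, V → K = 130. Since 130 > 61.8, the predator can invade and persist.

Threshold V = 61.8; K > 61.8, so yes, the predator persists.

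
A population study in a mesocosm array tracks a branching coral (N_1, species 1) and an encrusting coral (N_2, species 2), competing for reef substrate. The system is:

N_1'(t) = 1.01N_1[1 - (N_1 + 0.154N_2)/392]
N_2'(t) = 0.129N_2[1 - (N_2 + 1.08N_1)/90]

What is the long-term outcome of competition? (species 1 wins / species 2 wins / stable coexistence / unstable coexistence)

species 1 excludes species 2

Compare the nullcline intercepts: K1/α12 = 392/0.154 = 2550 > K2 = 90; K2/α21 = 90/1.08 = 83.3 < K1 = 392.
Since the inequalities point opposite ways, species 1 can invade but species 2 cannot.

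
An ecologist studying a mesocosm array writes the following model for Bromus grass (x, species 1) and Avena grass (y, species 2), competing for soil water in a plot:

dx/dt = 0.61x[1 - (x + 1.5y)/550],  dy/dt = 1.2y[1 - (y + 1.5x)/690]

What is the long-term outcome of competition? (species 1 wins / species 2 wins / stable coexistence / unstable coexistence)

Compare the nullcline intercepts: K1/α12 = 550/1.5 = 367 < K2 = 690; K2/α21 = 690/1.5 = 460 < K1 = 550.
Since both are reversed, neither can invade when rare; the interior point is a saddle.

unstable coexistence (outcome depends on initial conditions)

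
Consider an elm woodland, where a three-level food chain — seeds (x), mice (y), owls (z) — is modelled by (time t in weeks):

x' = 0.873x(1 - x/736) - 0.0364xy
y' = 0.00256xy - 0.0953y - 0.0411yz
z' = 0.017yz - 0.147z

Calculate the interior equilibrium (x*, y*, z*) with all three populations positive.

x* ≈ 471, y* ≈ 8.65, z* ≈ 27

From dz/dt = 0: 0.017y* = 0.147, so y* = 8.65.
From dx/dt = 0: 0.873(1 - x*/736) = 0.0364·8.65, giving x* = 736·(1 - 0.361) = 471.
From dy/dt = 0: 0.00256·471 - 0.0953 = 0.0411z*, so z* = 1.11/0.0411 = 27.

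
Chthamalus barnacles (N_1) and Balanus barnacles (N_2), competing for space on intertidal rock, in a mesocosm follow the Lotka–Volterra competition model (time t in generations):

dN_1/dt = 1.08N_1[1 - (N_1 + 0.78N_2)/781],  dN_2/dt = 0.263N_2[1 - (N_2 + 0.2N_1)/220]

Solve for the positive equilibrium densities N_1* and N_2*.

N_1* ≈ 722, N_2* ≈ 75.6

Setting both brackets to zero gives the nullclines N_1 + 0.78N_2 = 781 and 0.2N_1 + N_2 = 220.
Substituting N_2 = 220 - 0.2N_1 into the first: N_1(1 - 0.78·0.2) = 781 - 0.78·220.
So N_1* = 609/0.844 = 722, and then N_2* = 220 - 0.2·722 = 75.6.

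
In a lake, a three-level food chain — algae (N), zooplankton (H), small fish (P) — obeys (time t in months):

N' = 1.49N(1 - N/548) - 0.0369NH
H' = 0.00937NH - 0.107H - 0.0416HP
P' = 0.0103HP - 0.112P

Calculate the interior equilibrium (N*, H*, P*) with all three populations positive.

N* ≈ 400, H* ≈ 10.9, P* ≈ 87.6

From dP/dt = 0: 0.0103H* = 0.112, so H* = 10.9.
From dN/dt = 0: 1.49(1 - N*/548) = 0.0369·10.9, giving N* = 548·(1 - 0.269) = 400.
From dH/dt = 0: 0.00937·400 - 0.107 = 0.0416P*, so P* = 3.65/0.0416 = 87.6.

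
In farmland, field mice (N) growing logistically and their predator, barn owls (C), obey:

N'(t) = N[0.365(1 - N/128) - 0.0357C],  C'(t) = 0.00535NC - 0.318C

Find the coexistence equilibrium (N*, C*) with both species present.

From dC/dt = 0 with C > 0: 0.00535N* = 0.318, so N* = 59.4.
Substitute into dN/dt = 0: 0.365(1 - 59.4/128) = 0.0357C*.
The bracket is 0.536, giving C* = 0.196/0.0357 = 5.48.

N* ≈ 59.4, C* ≈ 5.48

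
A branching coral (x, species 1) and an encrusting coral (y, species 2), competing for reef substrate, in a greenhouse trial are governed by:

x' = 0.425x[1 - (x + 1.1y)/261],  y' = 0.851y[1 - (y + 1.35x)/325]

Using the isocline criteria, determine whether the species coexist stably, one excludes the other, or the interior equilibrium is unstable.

unstable coexistence (outcome depends on initial conditions)

Compare the nullcline intercepts: K1/α12 = 261/1.1 = 237 < K2 = 325; K2/α21 = 325/1.35 = 241 < K1 = 261.
Since both are reversed, neither can invade when rare; the interior point is a saddle.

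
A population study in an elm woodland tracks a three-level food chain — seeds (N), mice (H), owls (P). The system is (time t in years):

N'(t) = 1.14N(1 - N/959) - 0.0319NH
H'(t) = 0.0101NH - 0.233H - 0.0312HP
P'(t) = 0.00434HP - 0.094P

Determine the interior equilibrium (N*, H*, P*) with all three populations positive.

N* ≈ 378, H* ≈ 21.7, P* ≈ 115

From dP/dt = 0: 0.00434H* = 0.094, so H* = 21.7.
From dN/dt = 0: 1.14(1 - N*/959) = 0.0319·21.7, giving N* = 959·(1 - 0.606) = 378.
From dH/dt = 0: 0.0101·378 - 0.233 = 0.0312P*, so P* = 3.58/0.0312 = 115.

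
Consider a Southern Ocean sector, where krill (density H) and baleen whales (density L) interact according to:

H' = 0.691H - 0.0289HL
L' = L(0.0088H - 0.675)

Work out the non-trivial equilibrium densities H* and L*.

Set dL/dt = 0 with L > 0: 0.0088H - 0.675 = 0, so H* = 0.675/0.0088 = 76.7.
Set dH/dt = 0 with H > 0: 0.691 - 0.0289L = 0, so L* = 0.691/0.0289 = 23.9.

H* ≈ 76.7, L* ≈ 23.9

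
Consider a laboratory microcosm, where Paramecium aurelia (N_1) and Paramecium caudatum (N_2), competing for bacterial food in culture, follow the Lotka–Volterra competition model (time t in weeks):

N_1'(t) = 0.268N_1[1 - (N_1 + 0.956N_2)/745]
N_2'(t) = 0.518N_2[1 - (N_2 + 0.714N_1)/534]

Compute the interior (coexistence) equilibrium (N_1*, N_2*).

Setting both brackets to zero gives the nullclines N_1 + 0.956N_2 = 745 and 0.714N_1 + N_2 = 534.
Substituting N_2 = 534 - 0.714N_1 into the first: N_1(1 - 0.956·0.714) = 745 - 0.956·534.
So N_1* = 234/0.317 = 739, and then N_2* = 534 - 0.714·739 = 6.52.

N_1* ≈ 739, N_2* ≈ 6.52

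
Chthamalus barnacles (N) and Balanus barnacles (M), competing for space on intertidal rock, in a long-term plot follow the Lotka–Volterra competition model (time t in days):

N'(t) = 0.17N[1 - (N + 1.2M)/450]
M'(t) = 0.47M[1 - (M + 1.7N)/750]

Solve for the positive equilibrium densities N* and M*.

Setting both brackets to zero gives the nullclines N + 1.2M = 450 and 1.7N + M = 750.
Substituting M = 750 - 1.7N into the first: N(1 - 1.2·1.7) = 450 - 1.2·750.
So N* = -450/-1.04 = 433, and then M* = 750 - 1.7·433 = 14.4.

N* ≈ 433, M* ≈ 14.4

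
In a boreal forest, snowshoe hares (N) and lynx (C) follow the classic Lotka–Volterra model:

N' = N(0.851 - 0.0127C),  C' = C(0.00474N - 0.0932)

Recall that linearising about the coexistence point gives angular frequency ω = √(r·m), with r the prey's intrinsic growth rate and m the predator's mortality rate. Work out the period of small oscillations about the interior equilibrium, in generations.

Here r = 0.851 and m = 0.0932, so r·m = 0.0793.
ω = √0.0793 = 0.282 per generation, hence T = 2π/ω ≈ 22.3 generations.

T ≈ 22.3 generations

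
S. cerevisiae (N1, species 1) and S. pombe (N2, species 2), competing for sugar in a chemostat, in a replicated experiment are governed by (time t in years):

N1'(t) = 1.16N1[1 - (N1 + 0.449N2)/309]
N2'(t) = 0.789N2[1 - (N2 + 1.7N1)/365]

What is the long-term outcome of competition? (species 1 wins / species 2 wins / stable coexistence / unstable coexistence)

Compare the nullcline intercepts: K1/α12 = 309/0.449 = 688 > K2 = 365; K2/α21 = 365/1.7 = 215 < K1 = 309.
Since the inequalities point opposite ways, species 1 can invade but species 2 cannot.

species 1 excludes species 2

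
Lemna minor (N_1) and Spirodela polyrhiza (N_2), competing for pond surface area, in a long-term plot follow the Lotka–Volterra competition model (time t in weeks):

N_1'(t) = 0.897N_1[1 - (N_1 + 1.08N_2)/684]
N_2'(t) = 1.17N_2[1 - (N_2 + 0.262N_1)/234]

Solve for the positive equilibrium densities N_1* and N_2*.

Setting both brackets to zero gives the nullclines N_1 + 1.08N_2 = 684 and 0.262N_1 + N_2 = 234.
Substituting N_2 = 234 - 0.262N_1 into the first: N_1(1 - 1.08·0.262) = 684 - 1.08·234.
So N_1* = 431/0.717 = 601, and then N_2* = 234 - 0.262·601 = 76.4.

N_1* ≈ 601, N_2* ≈ 76.4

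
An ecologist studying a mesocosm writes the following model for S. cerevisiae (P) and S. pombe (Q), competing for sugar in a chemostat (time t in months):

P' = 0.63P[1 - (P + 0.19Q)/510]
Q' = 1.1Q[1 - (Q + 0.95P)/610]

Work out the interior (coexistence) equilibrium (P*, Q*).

Setting both brackets to zero gives the nullclines P + 0.19Q = 510 and 0.95P + Q = 610.
Substituting Q = 610 - 0.95P into the first: P(1 - 0.19·0.95) = 510 - 0.19·610.
So P* = 394/0.82 = 481, and then Q* = 610 - 0.95·481 = 153.

P* ≈ 481, Q* ≈ 153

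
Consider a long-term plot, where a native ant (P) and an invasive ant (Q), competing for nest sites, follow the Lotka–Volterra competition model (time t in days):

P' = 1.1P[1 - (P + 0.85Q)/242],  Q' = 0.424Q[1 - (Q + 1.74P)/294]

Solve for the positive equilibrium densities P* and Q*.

P* ≈ 16.5, Q* ≈ 265

Setting both brackets to zero gives the nullclines P + 0.85Q = 242 and 1.74P + Q = 294.
Substituting Q = 294 - 1.74P into the first: P(1 - 0.85·1.74) = 242 - 0.85·294.
So P* = -7.9/-0.479 = 16.5, and then Q* = 294 - 1.74·16.5 = 265.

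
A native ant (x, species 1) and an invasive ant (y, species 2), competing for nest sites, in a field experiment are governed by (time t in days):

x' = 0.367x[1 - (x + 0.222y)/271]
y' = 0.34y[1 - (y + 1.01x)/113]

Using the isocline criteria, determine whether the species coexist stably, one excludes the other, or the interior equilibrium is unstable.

Compare the nullcline intercepts: K1/α12 = 271/0.222 = 1220 > K2 = 113; K2/α21 = 113/1.01 = 112 < K1 = 271.
Since the inequalities point opposite ways, species 1 can invade but species 2 cannot.

species 1 excludes species 2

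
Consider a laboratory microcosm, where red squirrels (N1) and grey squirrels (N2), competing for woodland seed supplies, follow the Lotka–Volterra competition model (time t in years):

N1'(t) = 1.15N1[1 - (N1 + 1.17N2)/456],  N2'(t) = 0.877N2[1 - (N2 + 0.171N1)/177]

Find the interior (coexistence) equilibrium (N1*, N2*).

N1* ≈ 311, N2* ≈ 124

Setting both brackets to zero gives the nullclines N1 + 1.17N2 = 456 and 0.171N1 + N2 = 177.
Substituting N2 = 177 - 0.171N1 into the first: N1(1 - 1.17·0.171) = 456 - 1.17·177.
So N1* = 249/0.8 = 311, and then N2* = 177 - 0.171·311 = 124.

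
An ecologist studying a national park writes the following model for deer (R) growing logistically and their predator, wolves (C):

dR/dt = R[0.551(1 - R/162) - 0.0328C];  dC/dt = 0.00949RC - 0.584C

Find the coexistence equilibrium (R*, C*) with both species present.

R* ≈ 61.5, C* ≈ 10.4

From dC/dt = 0 with C > 0: 0.00949R* = 0.584, so R* = 61.5.
Substitute into dR/dt = 0: 0.551(1 - 61.5/162) = 0.0328C*.
The bracket is 0.62, giving C* = 0.342/0.0328 = 10.4.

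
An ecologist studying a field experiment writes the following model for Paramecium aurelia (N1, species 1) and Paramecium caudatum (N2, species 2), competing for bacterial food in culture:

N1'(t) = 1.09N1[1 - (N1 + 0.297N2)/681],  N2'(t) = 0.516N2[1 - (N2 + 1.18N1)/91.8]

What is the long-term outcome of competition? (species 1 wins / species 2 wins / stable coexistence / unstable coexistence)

Compare the nullcline intercepts: K1/α12 = 681/0.297 = 2290 > K2 = 91.8; K2/α21 = 91.8/1.18 = 77.8 < K1 = 681.
Since the inequalities point opposite ways, species 1 can invade but species 2 cannot.

species 1 excludes species 2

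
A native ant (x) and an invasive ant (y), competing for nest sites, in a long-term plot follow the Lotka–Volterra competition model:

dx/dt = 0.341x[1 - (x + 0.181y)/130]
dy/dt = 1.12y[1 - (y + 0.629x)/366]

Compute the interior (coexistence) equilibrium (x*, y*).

Setting both brackets to zero gives the nullclines x + 0.181y = 130 and 0.629x + y = 366.
Substituting y = 366 - 0.629x into the first: x(1 - 0.181·0.629) = 130 - 0.181·366.
So x* = 63.8/0.886 = 71.9, and then y* = 366 - 0.629·71.9 = 321.

x* ≈ 71.9, y* ≈ 321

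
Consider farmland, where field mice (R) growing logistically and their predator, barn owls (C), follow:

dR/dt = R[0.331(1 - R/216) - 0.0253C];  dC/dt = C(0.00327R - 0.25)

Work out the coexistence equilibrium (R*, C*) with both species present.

From dC/dt = 0 with C > 0: 0.00327R* = 0.25, so R* = 76.5.
Substitute into dR/dt = 0: 0.331(1 - 76.5/216) = 0.0253C*.
The bracket is 0.646, giving C* = 0.214/0.0253 = 8.45.

R* ≈ 76.5, C* ≈ 8.45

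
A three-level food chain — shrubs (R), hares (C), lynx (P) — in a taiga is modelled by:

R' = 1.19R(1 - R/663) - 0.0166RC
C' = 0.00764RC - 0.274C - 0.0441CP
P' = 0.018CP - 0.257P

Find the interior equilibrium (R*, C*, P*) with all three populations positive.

R* ≈ 531, C* ≈ 14.3, P* ≈ 85.8

From dP/dt = 0: 0.018C* = 0.257, so C* = 14.3.
From dR/dt = 0: 1.19(1 - R*/663) = 0.0166·14.3, giving R* = 663·(1 - 0.199) = 531.
From dC/dt = 0: 0.00764·531 - 0.274 = 0.0441P*, so P* = 3.78/0.0441 = 85.8.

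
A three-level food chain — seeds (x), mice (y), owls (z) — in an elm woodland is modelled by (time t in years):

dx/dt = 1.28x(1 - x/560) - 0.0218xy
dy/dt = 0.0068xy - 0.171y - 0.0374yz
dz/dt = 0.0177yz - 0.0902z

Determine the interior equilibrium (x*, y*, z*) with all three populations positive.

x* ≈ 511, y* ≈ 5.1, z* ≈ 88.4

From dz/dt = 0: 0.0177y* = 0.0902, so y* = 5.1.
From dx/dt = 0: 1.28(1 - x*/560) = 0.0218·5.1, giving x* = 560·(1 - 0.0868) = 511.
From dy/dt = 0: 0.0068·511 - 0.171 = 0.0374z*, so z* = 3.31/0.0374 = 88.4.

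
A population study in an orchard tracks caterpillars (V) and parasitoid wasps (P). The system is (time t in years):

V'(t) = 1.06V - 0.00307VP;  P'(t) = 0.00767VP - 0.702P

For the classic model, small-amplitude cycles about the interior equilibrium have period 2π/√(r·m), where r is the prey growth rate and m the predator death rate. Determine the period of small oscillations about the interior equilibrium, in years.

T ≈ 7.28 years

Here r = 1.06 and m = 0.702, so r·m = 0.744.
ω = √0.744 = 0.863 per year, hence T = 2π/ω ≈ 7.28 years.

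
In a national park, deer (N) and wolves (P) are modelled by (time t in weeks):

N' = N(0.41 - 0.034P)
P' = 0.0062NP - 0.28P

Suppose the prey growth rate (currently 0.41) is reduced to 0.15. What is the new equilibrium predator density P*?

P* ≈ 4.41

At the interior fixed point, setting dN/dt = 0 with N > 0 fixes P* = (prey growth rate)/(NP coefficient) — independent of the other coefficients.
With the change, P* = 0.15/0.034 = 4.41; it falls from 12.1.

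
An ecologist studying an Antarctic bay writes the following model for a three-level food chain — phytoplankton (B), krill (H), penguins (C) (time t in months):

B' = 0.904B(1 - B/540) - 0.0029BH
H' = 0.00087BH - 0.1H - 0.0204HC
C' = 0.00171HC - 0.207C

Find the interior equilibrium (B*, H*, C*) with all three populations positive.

From dC/dt = 0: 0.00171H* = 0.207, so H* = 121.
From dB/dt = 0: 0.904(1 - B*/540) = 0.0029·121, giving B* = 540·(1 - 0.388) = 330.
From dH/dt = 0: 0.00087·330 - 0.1 = 0.0204C*, so C* = 0.187/0.0204 = 9.18.

B* ≈ 330, H* ≈ 121, C* ≈ 9.18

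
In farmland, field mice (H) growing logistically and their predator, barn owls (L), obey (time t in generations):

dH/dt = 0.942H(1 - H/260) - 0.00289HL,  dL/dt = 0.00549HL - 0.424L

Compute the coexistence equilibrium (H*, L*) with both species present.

H* ≈ 77.2, L* ≈ 229

From dL/dt = 0 with L > 0: 0.00549H* = 0.424, so H* = 77.2.
Substitute into dH/dt = 0: 0.942(1 - 77.2/260) = 0.00289L*.
The bracket is 0.703, giving L* = 0.662/0.00289 = 229.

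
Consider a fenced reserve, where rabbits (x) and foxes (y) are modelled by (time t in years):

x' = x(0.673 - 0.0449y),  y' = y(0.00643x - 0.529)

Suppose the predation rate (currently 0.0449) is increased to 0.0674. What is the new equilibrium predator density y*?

y* ≈ 9.99

At the interior fixed point, setting dx/dt = 0 with x > 0 fixes y* = (prey growth rate)/(xy coefficient) — independent of the other coefficients.
With the change, y* = 0.673/0.0674 = 9.99; it falls from 15.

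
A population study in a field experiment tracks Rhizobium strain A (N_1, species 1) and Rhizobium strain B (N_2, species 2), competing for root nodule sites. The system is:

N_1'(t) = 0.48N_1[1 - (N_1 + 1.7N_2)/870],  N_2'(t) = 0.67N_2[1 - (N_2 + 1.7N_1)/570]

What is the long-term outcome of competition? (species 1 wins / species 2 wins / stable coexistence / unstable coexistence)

unstable coexistence (outcome depends on initial conditions)

Compare the nullcline intercepts: K1/α12 = 870/1.7 = 512 < K2 = 570; K2/α21 = 570/1.7 = 335 < K1 = 870.
Since both are reversed, neither can invade when rare; the interior point is a saddle.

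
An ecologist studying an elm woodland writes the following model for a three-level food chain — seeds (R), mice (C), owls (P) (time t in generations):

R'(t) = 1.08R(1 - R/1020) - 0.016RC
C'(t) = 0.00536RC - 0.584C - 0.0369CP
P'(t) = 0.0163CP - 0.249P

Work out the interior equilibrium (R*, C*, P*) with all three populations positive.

R* ≈ 789, C* ≈ 15.3, P* ≈ 98.8

From dP/dt = 0: 0.0163C* = 0.249, so C* = 15.3.
From dR/dt = 0: 1.08(1 - R*/1020) = 0.016·15.3, giving R* = 1020·(1 - 0.226) = 789.
From dC/dt = 0: 0.00536·789 - 0.584 = 0.0369P*, so P* = 3.65/0.0369 = 98.8.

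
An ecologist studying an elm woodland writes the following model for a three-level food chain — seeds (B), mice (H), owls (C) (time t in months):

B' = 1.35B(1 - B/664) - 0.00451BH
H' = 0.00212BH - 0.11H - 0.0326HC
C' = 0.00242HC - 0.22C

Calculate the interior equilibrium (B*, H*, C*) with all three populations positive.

From dC/dt = 0: 0.00242H* = 0.22, so H* = 90.9.
From dB/dt = 0: 1.35(1 - B*/664) = 0.00451·90.9, giving B* = 664·(1 - 0.304) = 462.
From dH/dt = 0: 0.00212·462 - 0.11 = 0.0326C*, so C* = 0.87/0.0326 = 26.7.

B* ≈ 462, H* ≈ 90.9, C* ≈ 26.7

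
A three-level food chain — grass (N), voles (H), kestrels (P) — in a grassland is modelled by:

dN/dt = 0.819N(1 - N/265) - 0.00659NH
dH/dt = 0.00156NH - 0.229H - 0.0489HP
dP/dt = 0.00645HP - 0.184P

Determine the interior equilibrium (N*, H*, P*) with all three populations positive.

From dP/dt = 0: 0.00645H* = 0.184, so H* = 28.5.
From dN/dt = 0: 0.819(1 - N*/265) = 0.00659·28.5, giving N* = 265·(1 - 0.23) = 204.
From dH/dt = 0: 0.00156·204 - 0.229 = 0.0489P*, so P* = 0.0895/0.0489 = 1.83.

N* ≈ 204, H* ≈ 28.5, P* ≈ 1.83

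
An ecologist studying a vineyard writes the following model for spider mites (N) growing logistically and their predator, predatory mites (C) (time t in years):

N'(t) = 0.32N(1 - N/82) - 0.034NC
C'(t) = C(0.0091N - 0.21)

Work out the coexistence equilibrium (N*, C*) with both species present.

N* ≈ 23.1, C* ≈ 6.76

From dC/dt = 0 with C > 0: 0.0091N* = 0.21, so N* = 23.1.
Substitute into dN/dt = 0: 0.32(1 - 23.1/82) = 0.034C*.
The bracket is 0.719, giving C* = 0.23/0.034 = 6.76.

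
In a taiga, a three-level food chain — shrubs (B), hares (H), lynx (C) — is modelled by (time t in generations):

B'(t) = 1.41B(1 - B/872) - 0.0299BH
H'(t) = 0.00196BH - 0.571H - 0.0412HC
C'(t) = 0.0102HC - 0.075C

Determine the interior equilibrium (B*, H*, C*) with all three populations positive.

B* ≈ 736, H* ≈ 7.35, C* ≈ 21.2

From dC/dt = 0: 0.0102H* = 0.075, so H* = 7.35.
From dB/dt = 0: 1.41(1 - B*/872) = 0.0299·7.35, giving B* = 872·(1 - 0.156) = 736.
From dH/dt = 0: 0.00196·736 - 0.571 = 0.0412C*, so C* = 0.872/0.0412 = 21.2.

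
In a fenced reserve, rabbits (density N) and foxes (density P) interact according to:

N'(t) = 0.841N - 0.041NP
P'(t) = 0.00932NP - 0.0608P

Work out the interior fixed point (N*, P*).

N* ≈ 6.52, P* ≈ 20.5

Set dP/dt = 0 with P > 0: 0.00932N - 0.0608 = 0, so N* = 0.0608/0.00932 = 6.52.
Set dN/dt = 0 with N > 0: 0.841 - 0.041P = 0, so P* = 0.841/0.041 = 20.5.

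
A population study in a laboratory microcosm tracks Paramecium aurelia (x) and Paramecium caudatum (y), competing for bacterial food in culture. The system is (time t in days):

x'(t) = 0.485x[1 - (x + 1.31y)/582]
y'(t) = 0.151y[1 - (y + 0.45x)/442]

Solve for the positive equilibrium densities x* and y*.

Setting both brackets to zero gives the nullclines x + 1.31y = 582 and 0.45x + y = 442.
Substituting y = 442 - 0.45x into the first: x(1 - 1.31·0.45) = 582 - 1.31·442.
So x* = 2.98/0.41 = 7.26, and then y* = 442 - 0.45·7.26 = 439.

x* ≈ 7.26, y* ≈ 439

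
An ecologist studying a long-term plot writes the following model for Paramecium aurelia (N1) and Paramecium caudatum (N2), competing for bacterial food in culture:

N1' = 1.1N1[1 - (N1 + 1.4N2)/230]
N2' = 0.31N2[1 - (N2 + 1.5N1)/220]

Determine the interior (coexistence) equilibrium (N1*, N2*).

N1* ≈ 70.9, N2* ≈ 114

Setting both brackets to zero gives the nullclines N1 + 1.4N2 = 230 and 1.5N1 + N2 = 220.
Substituting N2 = 220 - 1.5N1 into the first: N1(1 - 1.4·1.5) = 230 - 1.4·220.
So N1* = -78/-1.1 = 70.9, and then N2* = 220 - 1.5·70.9 = 114.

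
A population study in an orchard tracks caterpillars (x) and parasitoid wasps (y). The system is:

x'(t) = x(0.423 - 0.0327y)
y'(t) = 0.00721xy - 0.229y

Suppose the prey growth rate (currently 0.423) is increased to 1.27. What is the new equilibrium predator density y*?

y* ≈ 38.8

At the interior fixed point, setting dx/dt = 0 with x > 0 fixes y* = (prey growth rate)/(xy coefficient) — independent of the other coefficients.
With the change, y* = 1.27/0.0327 = 38.8; it rises from 12.9.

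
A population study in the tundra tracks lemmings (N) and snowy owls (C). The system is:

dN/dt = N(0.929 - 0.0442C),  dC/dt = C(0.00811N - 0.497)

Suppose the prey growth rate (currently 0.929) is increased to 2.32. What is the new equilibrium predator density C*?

At the interior fixed point, setting dN/dt = 0 with N > 0 fixes C* = (prey growth rate)/(NC coefficient) — independent of the other coefficients.
With the change, C* = 2.32/0.0442 = 52.5; it rises from 21.

C* ≈ 52.5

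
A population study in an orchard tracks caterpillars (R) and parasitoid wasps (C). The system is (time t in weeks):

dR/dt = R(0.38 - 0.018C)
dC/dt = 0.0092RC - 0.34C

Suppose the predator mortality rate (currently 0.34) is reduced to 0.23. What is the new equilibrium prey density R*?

At the interior fixed point, setting dC/dt = 0 with C > 0 fixes R* = (predator death rate)/(RC coefficient) — independent of the other coefficients.
With the change, R* = 0.23/0.0092 = 25; it falls from 37.

R* ≈ 25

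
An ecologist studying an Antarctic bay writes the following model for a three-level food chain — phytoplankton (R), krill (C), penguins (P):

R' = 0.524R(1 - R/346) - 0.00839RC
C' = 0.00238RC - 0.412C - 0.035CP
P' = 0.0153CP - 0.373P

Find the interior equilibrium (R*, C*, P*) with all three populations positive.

R* ≈ 211, C* ≈ 24.4, P* ≈ 2.57

From dP/dt = 0: 0.0153C* = 0.373, so C* = 24.4.
From dR/dt = 0: 0.524(1 - R*/346) = 0.00839·24.4, giving R* = 346·(1 - 0.39) = 211.
From dC/dt = 0: 0.00238·211 - 0.412 = 0.035P*, so P* = 0.09/0.035 = 2.57.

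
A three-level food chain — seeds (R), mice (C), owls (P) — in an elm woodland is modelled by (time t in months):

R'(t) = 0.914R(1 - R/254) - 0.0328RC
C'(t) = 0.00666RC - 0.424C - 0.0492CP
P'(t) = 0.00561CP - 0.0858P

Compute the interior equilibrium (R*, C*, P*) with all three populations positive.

From dP/dt = 0: 0.00561C* = 0.0858, so C* = 15.3.
From dR/dt = 0: 0.914(1 - R*/254) = 0.0328·15.3, giving R* = 254·(1 - 0.549) = 115.
From dC/dt = 0: 0.00666·115 - 0.424 = 0.0492P*, so P* = 0.339/0.0492 = 6.89.

R* ≈ 115, C* ≈ 15.3, P* ≈ 6.89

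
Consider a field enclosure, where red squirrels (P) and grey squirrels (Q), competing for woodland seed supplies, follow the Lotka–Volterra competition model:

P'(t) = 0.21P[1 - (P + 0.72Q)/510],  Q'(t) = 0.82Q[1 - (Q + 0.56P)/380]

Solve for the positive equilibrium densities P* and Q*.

P* ≈ 396, Q* ≈ 158

Setting both brackets to zero gives the nullclines P + 0.72Q = 510 and 0.56P + Q = 380.
Substituting Q = 380 - 0.56P into the first: P(1 - 0.72·0.56) = 510 - 0.72·380.
So P* = 236/0.597 = 396, and then Q* = 380 - 0.56·396 = 158.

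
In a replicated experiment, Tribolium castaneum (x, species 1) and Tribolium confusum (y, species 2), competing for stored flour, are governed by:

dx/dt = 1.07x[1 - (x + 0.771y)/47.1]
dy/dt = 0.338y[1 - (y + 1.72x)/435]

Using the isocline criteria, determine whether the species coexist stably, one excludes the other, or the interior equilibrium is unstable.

Compare the nullcline intercepts: K1/α12 = 47.1/0.771 = 61.1 < K2 = 435; K2/α21 = 435/1.72 = 253 > K1 = 47.1.
Since the inequalities point opposite ways, species 2 can invade but species 1 cannot.

species 2 excludes species 1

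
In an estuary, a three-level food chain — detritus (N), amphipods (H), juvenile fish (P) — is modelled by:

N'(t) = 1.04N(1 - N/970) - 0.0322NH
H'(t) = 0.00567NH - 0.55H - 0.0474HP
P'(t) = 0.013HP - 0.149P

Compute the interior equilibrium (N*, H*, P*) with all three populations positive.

From dP/dt = 0: 0.013H* = 0.149, so H* = 11.5.
From dN/dt = 0: 1.04(1 - N*/970) = 0.0322·11.5, giving N* = 970·(1 - 0.355) = 626.
From dH/dt = 0: 0.00567·626 - 0.55 = 0.0474P*, so P* = 3/0.0474 = 63.3.

N* ≈ 626, H* ≈ 11.5, P* ≈ 63.3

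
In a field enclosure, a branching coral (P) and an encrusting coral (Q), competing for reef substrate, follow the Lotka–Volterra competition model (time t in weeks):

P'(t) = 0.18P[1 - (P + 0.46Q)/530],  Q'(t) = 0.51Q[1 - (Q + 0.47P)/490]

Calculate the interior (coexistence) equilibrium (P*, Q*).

P* ≈ 389, Q* ≈ 307

Setting both brackets to zero gives the nullclines P + 0.46Q = 530 and 0.47P + Q = 490.
Substituting Q = 490 - 0.47P into the first: P(1 - 0.46·0.47) = 530 - 0.46·490.
So P* = 305/0.784 = 389, and then Q* = 490 - 0.47·389 = 307.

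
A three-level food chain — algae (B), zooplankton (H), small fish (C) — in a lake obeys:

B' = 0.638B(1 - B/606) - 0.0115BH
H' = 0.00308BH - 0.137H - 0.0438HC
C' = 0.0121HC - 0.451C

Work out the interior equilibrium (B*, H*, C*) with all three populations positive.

B* ≈ 199, H* ≈ 37.3, C* ≈ 10.9

From dC/dt = 0: 0.0121H* = 0.451, so H* = 37.3.
From dB/dt = 0: 0.638(1 - B*/606) = 0.0115·37.3, giving B* = 606·(1 - 0.672) = 199.
From dH/dt = 0: 0.00308·199 - 0.137 = 0.0438C*, so C* = 0.475/0.0438 = 10.9.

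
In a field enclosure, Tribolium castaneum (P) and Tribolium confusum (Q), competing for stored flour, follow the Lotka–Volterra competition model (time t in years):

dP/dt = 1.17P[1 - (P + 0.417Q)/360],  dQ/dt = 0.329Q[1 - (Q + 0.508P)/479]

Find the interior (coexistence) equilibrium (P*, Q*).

P* ≈ 203, Q* ≈ 376

Setting both brackets to zero gives the nullclines P + 0.417Q = 360 and 0.508P + Q = 479.
Substituting Q = 479 - 0.508P into the first: P(1 - 0.417·0.508) = 360 - 0.417·479.
So P* = 160/0.788 = 203, and then Q* = 479 - 0.508·203 = 376.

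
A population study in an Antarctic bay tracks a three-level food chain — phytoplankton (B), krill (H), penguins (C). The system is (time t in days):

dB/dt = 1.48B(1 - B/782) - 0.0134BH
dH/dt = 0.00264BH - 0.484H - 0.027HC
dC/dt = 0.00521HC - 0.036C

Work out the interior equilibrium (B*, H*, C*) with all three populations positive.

From dC/dt = 0: 0.00521H* = 0.036, so H* = 6.91.
From dB/dt = 0: 1.48(1 - B*/782) = 0.0134·6.91, giving B* = 782·(1 - 0.0626) = 733.
From dH/dt = 0: 0.00264·733 - 0.484 = 0.027C*, so C* = 1.45/0.027 = 53.8.

B* ≈ 733, H* ≈ 6.91, C* ≈ 53.8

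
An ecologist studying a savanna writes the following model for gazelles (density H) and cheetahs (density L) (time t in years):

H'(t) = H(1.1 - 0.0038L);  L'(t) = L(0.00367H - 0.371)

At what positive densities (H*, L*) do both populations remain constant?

H* ≈ 101, L* ≈ 289

Set dL/dt = 0 with L > 0: 0.00367H - 0.371 = 0, so H* = 0.371/0.00367 = 101.
Set dH/dt = 0 with H > 0: 1.1 - 0.0038L = 0, so L* = 1.1/0.0038 = 289.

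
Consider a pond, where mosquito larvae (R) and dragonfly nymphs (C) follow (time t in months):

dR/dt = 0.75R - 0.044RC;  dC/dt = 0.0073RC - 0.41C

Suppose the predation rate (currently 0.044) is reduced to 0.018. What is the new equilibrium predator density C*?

C* ≈ 41.7

At the interior fixed point, setting dR/dt = 0 with R > 0 fixes C* = (prey growth rate)/(RC coefficient) — independent of the other coefficients.
With the change, C* = 0.75/0.018 = 41.7; it rises from 17.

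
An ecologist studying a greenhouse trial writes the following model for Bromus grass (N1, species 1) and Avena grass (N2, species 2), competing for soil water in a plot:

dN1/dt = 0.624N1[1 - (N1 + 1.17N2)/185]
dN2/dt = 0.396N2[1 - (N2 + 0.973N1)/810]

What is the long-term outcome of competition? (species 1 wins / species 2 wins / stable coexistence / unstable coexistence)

species 2 excludes species 1

Compare the nullcline intercepts: K1/α12 = 185/1.17 = 158 < K2 = 810; K2/α21 = 810/0.973 = 832 > K1 = 185.
Since the inequalities point opposite ways, species 2 can invade but species 1 cannot.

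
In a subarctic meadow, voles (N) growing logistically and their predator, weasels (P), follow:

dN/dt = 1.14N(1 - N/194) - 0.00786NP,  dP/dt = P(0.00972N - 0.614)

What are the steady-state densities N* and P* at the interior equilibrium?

N* ≈ 63.2, P* ≈ 97.8

From dP/dt = 0 with P > 0: 0.00972N* = 0.614, so N* = 63.2.
Substitute into dN/dt = 0: 1.14(1 - 63.2/194) = 0.00786P*.
The bracket is 0.674, giving P* = 0.769/0.00786 = 97.8.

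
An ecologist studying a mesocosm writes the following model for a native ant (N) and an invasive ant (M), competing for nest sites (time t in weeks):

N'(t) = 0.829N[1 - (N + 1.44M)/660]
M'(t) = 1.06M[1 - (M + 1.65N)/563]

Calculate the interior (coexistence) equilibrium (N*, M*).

Setting both brackets to zero gives the nullclines N + 1.44M = 660 and 1.65N + M = 563.
Substituting M = 563 - 1.65N into the first: N(1 - 1.44·1.65) = 660 - 1.44·563.
So N* = -151/-1.38 = 110, and then M* = 563 - 1.65·110 = 382.

N* ≈ 110, M* ≈ 382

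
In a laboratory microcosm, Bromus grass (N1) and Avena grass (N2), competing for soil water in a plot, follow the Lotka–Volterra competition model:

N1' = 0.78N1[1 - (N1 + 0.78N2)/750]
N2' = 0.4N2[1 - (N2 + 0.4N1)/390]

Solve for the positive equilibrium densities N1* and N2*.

N1* ≈ 648, N2* ≈ 131

Setting both brackets to zero gives the nullclines N1 + 0.78N2 = 750 and 0.4N1 + N2 = 390.
Substituting N2 = 390 - 0.4N1 into the first: N1(1 - 0.78·0.4) = 750 - 0.78·390.
So N1* = 446/0.688 = 648, and then N2* = 390 - 0.4·648 = 131.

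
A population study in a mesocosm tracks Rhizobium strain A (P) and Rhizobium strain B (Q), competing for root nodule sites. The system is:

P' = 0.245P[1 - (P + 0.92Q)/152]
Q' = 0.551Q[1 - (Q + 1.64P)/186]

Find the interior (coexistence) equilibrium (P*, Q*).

P* ≈ 37.6, Q* ≈ 124

Setting both brackets to zero gives the nullclines P + 0.92Q = 152 and 1.64P + Q = 186.
Substituting Q = 186 - 1.64P into the first: P(1 - 0.92·1.64) = 152 - 0.92·186.
So P* = -19.1/-0.509 = 37.6, and then Q* = 186 - 1.64·37.6 = 124.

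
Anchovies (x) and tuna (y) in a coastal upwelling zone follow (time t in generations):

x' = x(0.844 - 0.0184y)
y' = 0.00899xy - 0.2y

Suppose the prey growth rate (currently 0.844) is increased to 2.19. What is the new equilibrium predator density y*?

y* ≈ 119

At the interior fixed point, setting dx/dt = 0 with x > 0 fixes y* = (prey growth rate)/(xy coefficient) — independent of the other coefficients.
With the change, y* = 2.19/0.0184 = 119; it rises from 45.9.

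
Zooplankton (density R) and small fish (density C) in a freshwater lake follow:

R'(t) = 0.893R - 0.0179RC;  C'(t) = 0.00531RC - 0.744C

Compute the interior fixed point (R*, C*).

R* ≈ 140, C* ≈ 49.9

Set dC/dt = 0 with C > 0: 0.00531R - 0.744 = 0, so R* = 0.744/0.00531 = 140.
Set dR/dt = 0 with R > 0: 0.893 - 0.0179C = 0, so C* = 0.893/0.0179 = 49.9.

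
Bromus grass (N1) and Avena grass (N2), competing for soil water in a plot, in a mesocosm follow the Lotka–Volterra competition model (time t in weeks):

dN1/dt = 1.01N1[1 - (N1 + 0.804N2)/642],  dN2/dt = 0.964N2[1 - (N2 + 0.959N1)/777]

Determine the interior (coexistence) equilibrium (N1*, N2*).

N1* ≈ 75.5, N2* ≈ 705

Setting both brackets to zero gives the nullclines N1 + 0.804N2 = 642 and 0.959N1 + N2 = 777.
Substituting N2 = 777 - 0.959N1 into the first: N1(1 - 0.804·0.959) = 642 - 0.804·777.
So N1* = 17.3/0.229 = 75.5, and then N2* = 777 - 0.959·75.5 = 705.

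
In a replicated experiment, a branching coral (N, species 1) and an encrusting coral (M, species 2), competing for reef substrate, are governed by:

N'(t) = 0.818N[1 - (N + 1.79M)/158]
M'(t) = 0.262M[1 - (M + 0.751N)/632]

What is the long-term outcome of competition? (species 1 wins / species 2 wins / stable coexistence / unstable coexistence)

species 2 excludes species 1

Compare the nullcline intercepts: K1/α12 = 158/1.79 = 88.3 < K2 = 632; K2/α21 = 632/0.751 = 842 > K1 = 158.
Since the inequalities point opposite ways, species 2 can invade but species 1 cannot.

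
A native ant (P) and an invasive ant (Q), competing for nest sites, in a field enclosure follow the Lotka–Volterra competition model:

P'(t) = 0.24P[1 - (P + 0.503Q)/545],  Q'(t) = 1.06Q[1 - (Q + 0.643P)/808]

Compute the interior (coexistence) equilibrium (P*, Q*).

P* ≈ 205, Q* ≈ 676

Setting both brackets to zero gives the nullclines P + 0.503Q = 545 and 0.643P + Q = 808.
Substituting Q = 808 - 0.643P into the first: P(1 - 0.503·0.643) = 545 - 0.503·808.
So P* = 139/0.677 = 205, and then Q* = 808 - 0.643·205 = 676.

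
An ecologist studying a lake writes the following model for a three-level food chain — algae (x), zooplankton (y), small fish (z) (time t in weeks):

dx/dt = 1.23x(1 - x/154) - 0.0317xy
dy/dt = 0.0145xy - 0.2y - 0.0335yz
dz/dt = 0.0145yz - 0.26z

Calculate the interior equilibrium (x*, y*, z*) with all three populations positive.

x* ≈ 82.8, y* ≈ 17.9, z* ≈ 29.9

From dz/dt = 0: 0.0145y* = 0.26, so y* = 17.9.
From dx/dt = 0: 1.23(1 - x*/154) = 0.0317·17.9, giving x* = 154·(1 - 0.462) = 82.8.
From dy/dt = 0: 0.0145·82.8 - 0.2 = 0.0335z*, so z* = 1/0.0335 = 29.9.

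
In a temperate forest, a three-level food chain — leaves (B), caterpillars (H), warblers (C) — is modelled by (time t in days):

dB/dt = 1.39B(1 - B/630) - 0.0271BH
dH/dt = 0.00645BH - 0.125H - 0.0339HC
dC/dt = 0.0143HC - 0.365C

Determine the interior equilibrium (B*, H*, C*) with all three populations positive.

From dC/dt = 0: 0.0143H* = 0.365, so H* = 25.5.
From dB/dt = 0: 1.39(1 - B*/630) = 0.0271·25.5, giving B* = 630·(1 - 0.498) = 316.
From dH/dt = 0: 0.00645·316 - 0.125 = 0.0339C*, so C* = 1.92/0.0339 = 56.5.

B* ≈ 316, H* ≈ 25.5, C* ≈ 56.5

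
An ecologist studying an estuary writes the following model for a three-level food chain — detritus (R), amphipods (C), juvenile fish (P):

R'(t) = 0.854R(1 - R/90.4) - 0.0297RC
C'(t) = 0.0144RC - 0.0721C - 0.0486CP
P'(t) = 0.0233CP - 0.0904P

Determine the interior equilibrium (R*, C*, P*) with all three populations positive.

R* ≈ 78.2, C* ≈ 3.88, P* ≈ 21.7

From dP/dt = 0: 0.0233C* = 0.0904, so C* = 3.88.
From dR/dt = 0: 0.854(1 - R*/90.4) = 0.0297·3.88, giving R* = 90.4·(1 - 0.135) = 78.2.
From dC/dt = 0: 0.0144·78.2 - 0.0721 = 0.0486P*, so P* = 1.05/0.0486 = 21.7.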